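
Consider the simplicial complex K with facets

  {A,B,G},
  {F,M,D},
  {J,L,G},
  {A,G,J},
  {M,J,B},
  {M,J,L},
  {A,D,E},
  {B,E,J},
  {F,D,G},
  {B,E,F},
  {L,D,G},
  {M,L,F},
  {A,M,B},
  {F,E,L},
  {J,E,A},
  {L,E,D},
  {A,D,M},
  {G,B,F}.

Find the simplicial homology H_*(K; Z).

H_0 ≅ Z,  H_1 ≅ Z ⊕ Z/2,  H_2 = 0.

Fix the vertex order A < B < D < E < F < G < J < L < M and write every simplex with vertices in increasing order. Then dim K = 2 and the simplices of K are:

  0-simplices (9): A, B, D, E, F, G, J, L, M
  1-simplices (27): AB, AD, AE, AG, AJ, AM, BE, BF, BG, BJ, BM, DE, DF, DG, DL, DM, EF, EJ, EL, FG, FL, FM, GJ, GL, JL, JM, LM
  2-simplices (18): ABG, ABM, ADE, ADM, AEJ, AGJ, BEF, BEJ, BFG, BJM, DEL, DFG, DFM, DGL, EFL, FLM, GJL, JLM

Hence C_0 ≅ Z^9, C_1 ≅ Z^27, C_2 ≅ Z^18.

Boundary ∂_1: C_1 → C_0 is given by ∂[p,q] = [q] − [p].
The resulting 9×27 matrix has rank 8, and its Smith normal form has invariant factors (1,1,1,1,1,1,1,1).

The boundary map ∂_2: C_2 → C_1 acts by ∂[p,q,r] = [q,r] − [p,r] + [p,q]. For instance
  ∂DFG = FG − DG + DF,
  ∂FLM = LM − FM + FL.
This gives a 27×18 integer matrix of rank 18; reducing to Smith normal form yields diagonal entries (1,1,1,1,1,1,1,1,1,1,1,1,1,1,1,1,1,2).

Reading off H_k = ker ∂_k / im ∂_{k+1}:

  H_0: rank C_0 − rank ∂_1 = 9 − 8 = 1, and the invariant factors of ∂_1 are all 1, so H_0 ≅ Z.
  H_1: rank ker ∂_1 − rank ∂_2 = (27 − 8) − 18 = 1, and ∂_2 has invariant factor 2 > 1, so H_1 ≅ Z ⊕ Z/2.
  H_2: rank ker ∂_2 − rank ∂_3 = (18 − 18) − 0 = 0, and there is no ∂_3, so H_2 ≅ 0.

(K is a triangulation of the Klein bottle.)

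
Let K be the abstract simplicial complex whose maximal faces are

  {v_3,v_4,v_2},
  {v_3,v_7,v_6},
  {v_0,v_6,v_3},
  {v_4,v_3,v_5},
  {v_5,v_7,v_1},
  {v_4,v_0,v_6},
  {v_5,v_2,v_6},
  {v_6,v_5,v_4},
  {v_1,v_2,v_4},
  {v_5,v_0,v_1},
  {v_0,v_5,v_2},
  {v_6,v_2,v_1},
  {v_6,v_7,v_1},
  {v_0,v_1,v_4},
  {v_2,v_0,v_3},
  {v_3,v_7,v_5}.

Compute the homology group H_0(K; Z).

H_0 ≅ Z.

Take the total order v_0 < v_1 < v_2 < v_3 < v_4 < v_5 < v_6 < v_7 on the vertex set. Then K (dimension 2) consists of the simplices:

  0-simplices (8): [v_0], [v_1], [v_2], [v_3], [v_4], [v_5], [v_6], [v_7]
  1-simplices (24): (24 of them)
  2-simplices (16): (16 of them)

giving chain groups C_0 ≅ Z^8, C_1 ≅ Z^24, C_2 ≅ Z^16.

Boundary ∂_1: C_1 → C_0 is given by ∂[p,q] = [q] − [p]. For instance
  ∂[v_4,v_5] = [v_5] − [v_4].
This gives a 8×24 integer matrix of rank 7; reducing to Smith normal form yields diagonal entries (1,1,1,1,1,1,1).

The boundary map ∂_2: C_2 → C_1 acts by ∂[p,q,r] = [q,r] − [p,r] + [p,q]. For instance
  ∂[v_3,v_6,v_7] = [v_6,v_7] − [v_3,v_7] + [v_3,v_6],
  ∂[v_1,v_5,v_7] = [v_5,v_7] − [v_1,v_7] + [v_1,v_5].
As a 24×16 matrix over Z this has rank 15, with invariant factors (1,1,1,1,1,1,1,1,1,1,1,1,1,1,1).

Now H_k = ker ∂_k / im ∂_{k+1}, so:

  H_0: rank C_0 − rank ∂_1 = 8 − 7 = 1, and the invariant factors of ∂_1 are all 1, so H_0 ≅ Z.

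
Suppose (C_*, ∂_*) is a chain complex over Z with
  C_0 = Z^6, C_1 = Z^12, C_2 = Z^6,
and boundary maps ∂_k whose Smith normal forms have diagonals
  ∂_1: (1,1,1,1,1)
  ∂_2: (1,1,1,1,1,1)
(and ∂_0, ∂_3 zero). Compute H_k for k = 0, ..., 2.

H_0 ≅ Z,  H_1 ≅ Z,  H_2 = 0.

H_0: b_0 = 6 − 0 − 5 = 1; torsion from ∂_1 factors > 1: none. So H_0 ≅ Z.
H_1: b_1 = 12 − 5 − 6 = 1; torsion from ∂_2 factors > 1: none. So H_1 ≅ Z.
H_2: b_2 = 6 − 6 − 0 = 0; torsion from ∂_3 factors > 1: none. So H_2 ≅ 0.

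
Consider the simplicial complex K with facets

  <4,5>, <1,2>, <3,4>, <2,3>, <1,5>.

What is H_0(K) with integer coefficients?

Fix the vertex order 1 < 2 < 3 < 4 < 5 and write every simplex with vertices in increasing order. Then dim K = 1 and the simplices of K are:

  0-simplices (5): [1], [2], [3], [4], [5]
  1-simplices (5): [1,2], [1,5], [2,3], [3,4], [4,5]

so the chain groups are C_0 ≅ Z^5, C_1 ≅ Z^5.

Boundary ∂_1: C_1 → C_0 is given by ∂[p,q] = [q] − [p]. For instance
  ∂[2,3] = [3] − [2].
This gives a 5×5 integer matrix of rank 4; reducing to Smith normal form yields diagonal entries (1,1,1,1).

From H_k ≅ ker(∂_k) / im(∂_{k+1}) we obtain:

  H_0: rank C_0 − rank ∂_1 = 5 − 4 = 1, and the invariant factors of ∂_1 are all 1, so H_0 = Z.

(K is a triangulation of the circle S^1.)

H_0 = Z.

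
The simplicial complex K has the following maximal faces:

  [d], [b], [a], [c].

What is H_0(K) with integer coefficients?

Order the vertices as a < b < c < d. Listing each simplex with vertices in this order, K has dimension 0 with simplices:

  0-simplices (4): a, b, c, d

giving chain groups C_0 ≅ Z^4.

Now H_k = ker ∂_k / im ∂_{k+1}, so:

  H_0: rank C_0 − rank ∂_1 = 4 − 0 = 4, and there is no ∂_1, so H_0 = Z^4.

H_0 = Z^4.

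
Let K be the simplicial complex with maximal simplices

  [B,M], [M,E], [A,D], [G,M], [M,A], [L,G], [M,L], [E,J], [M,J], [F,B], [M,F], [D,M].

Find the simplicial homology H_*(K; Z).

H_0 = Z,  H_1 = Z^4.

Fix the vertex order A < B < D < E < F < G < J < L < M and write every simplex with vertices in increasing order. Then dim K = 1 and the simplices of K are:

  0-simplices (9): A, B, D, E, F, G, J, L, M
  1-simplices (12): AD, AM, BF, BM, DM, EJ, EM, FM, GL, GM, JM, LM

Hence C_0 ≅ Z^9, C_1 ≅ Z^12.

∂_1: C_1 → C_0 maps an edge to its endpoints' difference, ∂[p,q] = q − p.
The 9×12 boundary matrix has rank 8 and Smith normal form diag(1,1,1,1,1,1,1,1).

Now H_k = ker ∂_k / im ∂_{k+1}, so:

  H_0: rank C_0 − rank ∂_1 = 9 − 8 = 1, and the invariant factors of ∂_1 are all 1, so H_0 = Z.
  H_1: rank ker ∂_1 − rank ∂_2 = (12 − 8) − 0 = 4, and there is no ∂_2, so H_1 = Z^4.

As a check, the Euler characteristic is 9 − 12 = -3, which agrees with 1 − 4 = -3.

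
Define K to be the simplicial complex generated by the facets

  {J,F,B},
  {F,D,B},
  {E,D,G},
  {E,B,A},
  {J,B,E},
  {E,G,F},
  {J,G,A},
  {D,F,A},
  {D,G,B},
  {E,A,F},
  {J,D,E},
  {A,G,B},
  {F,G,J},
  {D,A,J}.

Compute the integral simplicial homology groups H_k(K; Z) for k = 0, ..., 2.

Fix the vertex order A < B < D < E < F < G < J and write every simplex with vertices in increasing order. Then dim K = 2 and the simplices of K are:

  0-simplices (7): A, B, D, E, F, G, J
  1-simplices (21): AB, AD, AE, AF, AG, AJ, BD, BE, BF, BG, BJ, DE, DF, DG, DJ, EF, EG, EJ, FG, FJ, GJ
  2-simplices (14): ABE, ABG, ADF, ADJ, AEF, AGJ, BDF, BDG, BEJ, BFJ, DEG, DEJ, EFG, FGJ

so the chain groups are C_0 ≅ Z^7, C_1 ≅ Z^21, C_2 ≅ Z^14.

∂_1: C_1 → C_0 sends each edge [p,q] (with p < q) to q − p.
The resulting 7×21 matrix has rank 6, and its Smith normal form has invariant factors (1,1,1,1,1,1).

The boundary map ∂_2: C_2 → C_1 acts by ∂[p,q,r] = [q,r] − [p,r] + [p,q]. For instance
  ∂BDG = DG − BG + BD,
  ∂DEG = EG − DG + DE.
This gives a 21×14 integer matrix of rank 13; reducing to Smith normal form yields diagonal entries (1,1,1,1,1,1,1,1,1,1,1,1,1).

Now H_k = ker ∂_k / im ∂_{k+1}, so:

  H_0: rank C_0 − rank ∂_1 = 7 − 6 = 1, and the invariant factors of ∂_1 are all 1, so H_0 ≅ Z.
  H_1: rank ker ∂_1 − rank ∂_2 = (21 − 6) − 13 = 2, and the invariant factors of ∂_2 are all 1, so H_1 ≅ Z^2.
  H_2: rank ker ∂_2 − rank ∂_3 = (14 − 13) − 0 = 1, and there is no ∂_3, so H_2 ≅ Z.

H_0 ≅ Z,  H_1 ≅ Z^2,  H_2 ≅ Z.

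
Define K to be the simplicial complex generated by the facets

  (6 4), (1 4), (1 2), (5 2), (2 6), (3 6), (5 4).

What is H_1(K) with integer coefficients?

We work with the vertex ordering 1 < 2 < 3 < 4 < 5 < 6. The simplices of K, each written with vertices in increasing order, are:

  0-simplices (6): [1], [2], [3], [4], [5], [6]
  1-simplices (7): [1,2], [1,4], [2,5], [2,6], [3,6], [4,5], [4,6]

Hence C_0 ≅ Z^6, C_1 ≅ Z^7.

∂_1: C_1 → C_0 is given by ∂[p,q] = [q] − [p]. For instance
  ∂[3,6] = [6] − [3].
The 6×7 boundary matrix has rank 5 and Smith normal form diag(1,1,1,1,1).

Now H_k = ker ∂_k / im ∂_{k+1}, so:

  H_1: rank ker ∂_1 − rank ∂_2 = (7 − 5) − 0 = 2, and there is no ∂_2, so H_1 = Z^2.

H_1 ≅ Z^2.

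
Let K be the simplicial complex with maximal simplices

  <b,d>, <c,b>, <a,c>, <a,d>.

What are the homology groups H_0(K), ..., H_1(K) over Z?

H_0 = Z,  H_1 = Z.

Take the total order a < b < c < d on the vertex set. Then K (dimension 1) consists of the simplices:

  0-simplices (4): a, b, c, d
  1-simplices (4): ac, ad, bc, bd

so the chain groups are C_0 ≅ Z^4, C_1 ≅ Z^4.

∂_1: C_1 → C_0 is given by ∂[p,q] = [q] − [p]. For instance
  ∂bc = c − b.
This gives a 4×4 integer matrix of rank 3; reducing to Smith normal form yields diagonal entries (1,1,1).

From H_k ≅ ker(∂_k) / im(∂_{k+1}) we obtain:

  H_0: rank C_0 − rank ∂_1 = 4 − 3 = 1, and the invariant factors of ∂_1 are all 1, so H_0 = Z.
  H_1: rank ker ∂_1 − rank ∂_2 = (4 − 3) − 0 = 1, and there is no ∂_2, so H_1 = Z.

As a check, the Euler characteristic is 4 − 4 = 0, which agrees with 1 − 1 = 0.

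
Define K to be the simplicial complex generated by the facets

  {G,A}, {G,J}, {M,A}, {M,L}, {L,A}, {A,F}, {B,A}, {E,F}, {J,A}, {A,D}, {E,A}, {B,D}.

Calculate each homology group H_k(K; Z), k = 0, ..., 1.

Take the total order A < B < D < E < F < G < J < L < M on the vertex set. Then K (dimension 1) consists of the simplices:

  0-simplices (9): A, B, D, E, F, G, J, L, M
  1-simplices (12): AB, AD, AE, AF, AG, AJ, AL, AM, BD, EF, GJ, LM

Hence C_0 ≅ Z^9, C_1 ≅ Z^12.

∂_1: C_1 → C_0 maps an edge to its endpoints' difference, ∂[p,q] = q − p. For instance
  ∂AG = G − A.
The 9×12 boundary matrix has rank 8 and Smith normal form diag(1,1,1,1,1,1,1,1).

Computing H_k = (kernel of ∂_k) / (image of ∂_{k+1}):

  H_0: rank C_0 − rank ∂_1 = 9 − 8 = 1, and the invariant factors of ∂_1 are all 1, so H_0 = Z.
  H_1: rank ker ∂_1 − rank ∂_2 = (12 − 8) − 0 = 4, and there is no ∂_2, so H_1 = Z^4.

As a check, the Euler characteristic is 9 − 12 = -3, which agrees with 1 − 4 = -3.

H_0 ≅ Z,  H_1 ≅ Z^4.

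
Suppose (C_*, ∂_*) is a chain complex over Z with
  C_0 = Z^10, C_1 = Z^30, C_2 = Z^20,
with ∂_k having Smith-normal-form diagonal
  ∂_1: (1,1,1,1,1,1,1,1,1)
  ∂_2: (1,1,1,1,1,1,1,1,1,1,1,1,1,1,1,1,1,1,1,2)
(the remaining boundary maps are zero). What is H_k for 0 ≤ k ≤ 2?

H_0 ≅ Z,  H_1 ≅ Z ⊕ Z/2Z,  H_2 = 0.

H_0: b_0 = 10 − 0 − 9 = 1; torsion from ∂_1 factors > 1: none. So H_0 ≅ Z.
H_1: b_1 = 30 − 9 − 20 = 1; torsion from ∂_2 factors > 1: [2]. So H_1 ≅ Z ⊕ Z/2Z.
H_2: b_2 = 20 − 20 − 0 = 0; torsion from ∂_3 factors > 1: none. So H_2 ≅ 0.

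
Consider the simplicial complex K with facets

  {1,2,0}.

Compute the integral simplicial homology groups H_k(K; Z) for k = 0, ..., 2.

We work with the vertex ordering 0 < 1 < 2. The simplices of K, each written with vertices in increasing order, are:

  0-simplices (3): [0], [1], [2]
  1-simplices (3): [0,1], [0,2], [1,2]
  2-simplices (1): [0,1,2]

so the chain groups are C_0 ≅ Z^3, C_1 ≅ Z^3, C_2 ≅ Z^1.

Boundary ∂_1: C_1 → C_0 is given by ∂[p,q] = [q] − [p].
As a 3×3 matrix over Z this has rank 2, with invariant factors (1,1).

Boundary ∂_2: C_2 → C_1 maps a triangle to the signed sum of its edges. For instance
  ∂[0,1,2] = [1,2] − [0,2] + [0,1].
The 3×1 boundary matrix has rank 1 and Smith normal form diag(1).

Reading off H_k = ker ∂_k / im ∂_{k+1}:

  H_0: rank C_0 − rank ∂_1 = 3 − 2 = 1, and the invariant factors of ∂_1 are all 1, so H_0 = Z.
  H_1: rank ker ∂_1 − rank ∂_2 = (3 − 2) − 1 = 0, and the invariant factors of ∂_2 are all 1, so H_1 = 0.
  H_2: rank ker ∂_2 − rank ∂_3 = (1 − 1) − 0 = 0, and there is no ∂_3, so H_2 = 0.

As a check, the Euler characteristic is 3 − 3 + 1 = 1, which agrees with 1 − 0 + 0 = 1.
(K is a triangulation of the 2-simplex.)

H_0 ≅ Z,  H_1 = 0,  H_2 = 0.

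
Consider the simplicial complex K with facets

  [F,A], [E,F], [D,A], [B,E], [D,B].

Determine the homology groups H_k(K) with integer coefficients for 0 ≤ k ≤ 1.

H_0 = Z,  H_1 = Z.

Fix the vertex order A < B < D < E < F and write every simplex with vertices in increasing order. Then dim K = 1 and the simplices of K are:

  0-simplices (5): A, B, D, E, F
  1-simplices (5): AD, AF, BD, BE, EF

so the chain groups are C_0 ≅ Z^5, C_1 ≅ Z^5.

The boundary map ∂_1: C_1 → C_0 sends each edge [p,q] (with p < q) to q − p. For instance
  ∂EF = F − E.
The resulting 5×5 matrix has rank 4, and its Smith normal form has invariant factors (1,1,1,1).

Reading off H_k = ker ∂_k / im ∂_{k+1}:

  H_0: rank C_0 − rank ∂_1 = 5 − 4 = 1, and the invariant factors of ∂_1 are all 1, so H_0 = Z.
  H_1: rank ker ∂_1 − rank ∂_2 = (5 − 4) − 0 = 1, and there is no ∂_2, so H_1 = Z.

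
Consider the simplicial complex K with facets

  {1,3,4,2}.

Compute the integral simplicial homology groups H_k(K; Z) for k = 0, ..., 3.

Order the vertices as 1 < 2 < 3 < 4. Listing each simplex with vertices in this order, K has dimension 3 with simplices:

  0-simplices (4): [1], [2], [3], [4]
  1-simplices (6): [1,2], [1,3], [1,4], [2,3], [2,4], [3,4]
  2-simplices (4): [1,2,3], [1,2,4], [1,3,4], [2,3,4]
  3-simplices (1): [1,2,3,4]

giving chain groups C_0 ≅ Z^4, C_1 ≅ Z^6, C_2 ≅ Z^4, C_3 ≅ Z^1.

∂_1: C_1 → C_0 is given by ∂[p,q] = [q] − [p].
The resulting 4×6 matrix has rank 3, and its Smith normal form has invariant factors (1,1,1).

Boundary ∂_2: C_2 → C_1 maps a triangle to the signed sum of its edges. For instance
  ∂[2,3,4] = [3,4] − [2,4] + [2,3],
  ∂[1,3,4] = [3,4] − [1,4] + [1,3].
The 6×4 boundary matrix has rank 3 and Smith normal form diag(1,1,1).

The boundary map ∂_3: C_3 → C_2 sends each 3-simplex σ to the alternating sum Σ_i (−1)^i (σ with its i-th vertex removed). For instance
  ∂[1,2,3,4] = [2,3,4] − [1,3,4] + [1,2,4] − [1,2,3].
This gives a 4×1 integer matrix of rank 1; reducing to Smith normal form yields diagonal entries (1).

From H_k ≅ ker(∂_k) / im(∂_{k+1}) we obtain:

  H_0: rank C_0 − rank ∂_1 = 4 − 3 = 1, and the invariant factors of ∂_1 are all 1, so H_0 = Z.
  H_1: rank ker ∂_1 − rank ∂_2 = (6 − 3) − 3 = 0, and the invariant factors of ∂_2 are all 1, so H_1 = 0.
  H_2: rank ker ∂_2 − rank ∂_3 = (4 − 3) − 1 = 0, and the invariant factors of ∂_3 are all 1, so H_2 = 0.
  H_3: rank ker ∂_3 − rank ∂_4 = (1 − 1) − 0 = 0, and there is no ∂_4, so H_3 = 0.

H_0 = Z,  H_1 = 0,  H_2 = 0,  H_3 = 0.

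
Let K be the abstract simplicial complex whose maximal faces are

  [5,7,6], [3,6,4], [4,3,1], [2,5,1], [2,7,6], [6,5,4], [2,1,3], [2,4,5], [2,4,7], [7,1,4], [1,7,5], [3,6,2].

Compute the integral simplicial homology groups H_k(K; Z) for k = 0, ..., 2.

H_0 ≅ Z,  H_1 ≅ Z/2Z,  H_2 = 0.

We work with the vertex ordering 1 < 2 < 3 < 4 < 5 < 6 < 7. The simplices of K, each written with vertices in increasing order, are:

  0-simplices (7): [1], [2], [3], [4], [5], [6], [7]
  1-simplices (18): [1,2], [1,3], [1,4], [1,5], [1,7], [2,3], [2,4], [2,5], [2,6], [2,7], [3,4], [3,6], [4,5], [4,6], [4,7], [5,6], [5,7], [6,7]
  2-simplices (12): [1,2,3], [1,2,5], [1,3,4], [1,4,7], [1,5,7], [2,3,6], [2,4,5], [2,4,7], [2,6,7], [3,4,6], [4,5,6], [5,6,7]

giving chain groups C_0 ≅ Z^7, C_1 ≅ Z^18, C_2 ≅ Z^12.

The boundary map ∂_1: C_1 → C_0 sends each edge [p,q] (with p < q) to q − p.
This gives a 7×18 integer matrix of rank 6; reducing to Smith normal form yields diagonal entries (1,1,1,1,1,1).

∂_2: C_2 → C_1 sends each 2-simplex [p,q,r] to [q,r] − [p,r] + [p,q]. For instance
  ∂[5,6,7] = [6,7] − [5,7] + [5,6],
  ∂[1,4,7] = [4,7] − [1,7] + [1,4].
This gives a 18×12 integer matrix of rank 12; reducing to Smith normal form yields diagonal entries (1,1,1,1,1,1,1,1,1,1,1,2).

Computing H_k = (kernel of ∂_k) / (image of ∂_{k+1}):

  H_0: rank C_0 − rank ∂_1 = 7 − 6 = 1, and the invariant factors of ∂_1 are all 1, so H_0 ≅ Z.
  H_1: rank ker ∂_1 − rank ∂_2 = (18 − 6) − 12 = 0, and ∂_2 has invariant factor 2 > 1, so H_1 ≅ Z/2Z.
  H_2: rank ker ∂_2 − rank ∂_3 = (12 − 12) − 0 = 0, and there is no ∂_3, so H_2 ≅ 0.

(K is a triangulation of the real projective plane RP^2.)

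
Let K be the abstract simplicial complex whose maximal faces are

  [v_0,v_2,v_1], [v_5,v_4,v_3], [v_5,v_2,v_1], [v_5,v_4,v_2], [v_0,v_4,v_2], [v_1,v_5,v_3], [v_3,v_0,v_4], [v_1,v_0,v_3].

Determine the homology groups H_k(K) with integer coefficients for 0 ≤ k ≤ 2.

H_0 = Z,  H_1 = 0,  H_2 = Z.

Order the vertices as v_0 < v_1 < v_2 < v_3 < v_4 < v_5. Listing each simplex with vertices in this order, K has dimension 2 with simplices:

  0-simplices (6): [v_0], [v_1], [v_2], [v_3], [v_4], [v_5]
  1-simplices (12): [v_0,v_1], [v_0,v_2], [v_0,v_3], [v_0,v_4], [v_1,v_2], [v_1,v_3], [v_1,v_5], [v_2,v_4], [v_2,v_5], [v_3,v_4], [v_3,v_5], [v_4,v_5]
  2-simplices (8): [v_0,v_1,v_2], [v_0,v_1,v_3], [v_0,v_2,v_4], [v_0,v_3,v_4], [v_1,v_2,v_5], [v_1,v_3,v_5], [v_2,v_4,v_5], [v_3,v_4,v_5]

giving chain groups C_0 ≅ Z^6, C_1 ≅ Z^12, C_2 ≅ Z^8.

The boundary map ∂_1: C_1 → C_0 is given by ∂[p,q] = [q] − [p].
This gives a 6×12 integer matrix of rank 5; reducing to Smith normal form yields diagonal entries (1,1,1,1,1).

Boundary ∂_2: C_2 → C_1 maps a triangle to the signed sum of its edges. For instance
  ∂[v_0,v_1,v_2] = [v_1,v_2] − [v_0,v_2] + [v_0,v_1],
  ∂[v_1,v_2,v_5] = [v_2,v_5] − [v_1,v_5] + [v_1,v_2].
The resulting 12×8 matrix has rank 7, and its Smith normal form has invariant factors (1,1,1,1,1,1,1).

From H_k ≅ ker(∂_k) / im(∂_{k+1}) we obtain:

  H_0: rank C_0 − rank ∂_1 = 6 − 5 = 1, and the invariant factors of ∂_1 are all 1, so H_0 ≅ Z.
  H_1: rank ker ∂_1 − rank ∂_2 = (12 − 5) − 7 = 0, and the invariant factors of ∂_2 are all 1, so H_1 ≅ 0.
  H_2: rank ker ∂_2 − rank ∂_3 = (8 − 7) − 0 = 1, and there is no ∂_3, so H_2 ≅ Z.

(K is a triangulation of the 2-sphere S^2.)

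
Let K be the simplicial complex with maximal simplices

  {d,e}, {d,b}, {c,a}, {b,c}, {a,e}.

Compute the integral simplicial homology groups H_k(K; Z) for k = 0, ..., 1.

Take the total order a < b < c < d < e on the vertex set. Then K (dimension 1) consists of the simplices:

  0-simplices (5): a, b, c, d, e
  1-simplices (5): ac, ae, bc, bd, de

Hence C_0 ≅ Z^5, C_1 ≅ Z^5.

The boundary map ∂_1: C_1 → C_0 sends each edge [p,q] (with p < q) to q − p.
The resulting 5×5 matrix has rank 4, and its Smith normal form has invariant factors (1,1,1,1).

Reading off H_k = ker ∂_k / im ∂_{k+1}:

  H_0: rank C_0 − rank ∂_1 = 5 − 4 = 1, and the invariant factors of ∂_1 are all 1, so H_0 ≅ Z.
  H_1: rank ker ∂_1 − rank ∂_2 = (5 − 4) − 0 = 1, and there is no ∂_2, so H_1 ≅ Z.

(K is a triangulation of the circle S^1.)

H_0 ≅ Z,  H_1 ≅ Z.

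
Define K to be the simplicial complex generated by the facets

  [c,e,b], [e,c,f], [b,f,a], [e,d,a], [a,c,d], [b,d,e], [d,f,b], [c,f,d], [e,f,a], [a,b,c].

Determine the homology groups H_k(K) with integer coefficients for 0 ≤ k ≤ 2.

H_0 = Z,  H_1 = Z_2,  H_2 = 0.

Take the total order a < b < c < d < e < f on the vertex set. Then K (dimension 2) consists of the simplices:

  0-simplices (6): a, b, c, d, e, f
  1-simplices (15): ab, ac, ad, ae, af, bc, bd, be, bf, cd, ce, cf, de, df, ef
  2-simplices (10): abc, abf, acd, ade, aef, bce, bde, bdf, cdf, cef

so the chain groups are C_0 ≅ Z^6, C_1 ≅ Z^15, C_2 ≅ Z^10.

The boundary map ∂_1: C_1 → C_0 sends each edge [p,q] (with p < q) to q − p.
As a 6×15 matrix over Z this has rank 5, with invariant factors (1,1,1,1,1).

Boundary ∂_2: C_2 → C_1 sends each 2-simplex [p,q,r] to [q,r] − [p,r] + [p,q]. For instance
  ∂abc = bc − ac + ab,
  ∂ade = de − ae + ad.
The resulting 15×10 matrix has rank 10, and its Smith normal form has invariant factors (1,1,1,1,1,1,1,1,1,2).

Now H_k = ker ∂_k / im ∂_{k+1}, so:

  H_0: rank C_0 − rank ∂_1 = 6 − 5 = 1, and the invariant factors of ∂_1 are all 1, so H_0 = Z.
  H_1: rank ker ∂_1 − rank ∂_2 = (15 − 5) − 10 = 0, and ∂_2 has invariant factor 2 > 1, so H_1 = Z_2.
  H_2: rank ker ∂_2 − rank ∂_3 = (10 − 10) − 0 = 0, and there is no ∂_3, so H_2 = 0.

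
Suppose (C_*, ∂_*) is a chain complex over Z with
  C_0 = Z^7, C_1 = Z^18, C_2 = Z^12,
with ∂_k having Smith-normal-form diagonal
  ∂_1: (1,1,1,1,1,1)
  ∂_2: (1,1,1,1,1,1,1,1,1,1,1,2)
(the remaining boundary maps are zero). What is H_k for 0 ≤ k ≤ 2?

H_0 = Z,  H_1 = Z/2Z,  H_2 = 0.

H_0: b_0 = 7 − 0 − 6 = 1; torsion from ∂_1 factors > 1: none. So H_0 = Z.
H_1: b_1 = 18 − 6 − 12 = 0; torsion from ∂_2 factors > 1: [2]. So H_1 = Z/2Z.
H_2: b_2 = 12 − 12 − 0 = 0; torsion from ∂_3 factors > 1: none. So H_2 = 0.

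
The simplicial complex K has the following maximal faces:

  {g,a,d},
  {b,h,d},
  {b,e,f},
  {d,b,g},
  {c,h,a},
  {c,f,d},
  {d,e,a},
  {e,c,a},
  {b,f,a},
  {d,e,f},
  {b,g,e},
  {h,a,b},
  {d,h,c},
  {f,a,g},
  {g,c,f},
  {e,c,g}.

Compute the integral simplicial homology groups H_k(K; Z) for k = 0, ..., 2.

Take the total order a < b < c < d < e < f < g < h on the vertex set. Then K (dimension 2) consists of the simplices:

  0-simplices (8): a, b, c, d, e, f, g, h
  1-simplices (24): ab, ac, ad, ae, af, ag, ah, bd, be, bf, bg, bh, cd, ce, cf, cg, ch, de, df, dg, dh, ef, eg, fg
  2-simplices (16): abf, abh, ace, ach, ade, adg, afg, bdg, bdh, bef, beg, cdf, cdh, ceg, cfg, def

giving chain groups C_0 ≅ Z^8, C_1 ≅ Z^24, C_2 ≅ Z^16.

The boundary map ∂_1: C_1 → C_0 sends each edge [p,q] (with p < q) to q − p. For instance
  ∂dg = g − d.
This gives a 8×24 integer matrix of rank 7; reducing to Smith normal form yields diagonal entries (1,1,1,1,1,1,1).

Boundary ∂_2: C_2 → C_1 maps a triangle to the signed sum of its edges. For instance
  ∂cdh = dh − ch + cd,
  ∂cdf = df − cf + cd.
This gives a 24×16 integer matrix of rank 15; reducing to Smith normal form yields diagonal entries (1,1,1,1,1,1,1,1,1,1,1,1,1,1,1).

Computing H_k = (kernel of ∂_k) / (image of ∂_{k+1}):

  H_0: rank C_0 − rank ∂_1 = 8 − 7 = 1, and the invariant factors of ∂_1 are all 1, so H_0 ≅ Z.
  H_1: rank ker ∂_1 − rank ∂_2 = (24 − 7) − 15 = 2, and the invariant factors of ∂_2 are all 1, so H_1 ≅ Z^2.
  H_2: rank ker ∂_2 − rank ∂_3 = (16 − 15) − 0 = 1, and there is no ∂_3, so H_2 ≅ Z.

H_0 = Z,  H_1 = Z^2,  H_2 = Z.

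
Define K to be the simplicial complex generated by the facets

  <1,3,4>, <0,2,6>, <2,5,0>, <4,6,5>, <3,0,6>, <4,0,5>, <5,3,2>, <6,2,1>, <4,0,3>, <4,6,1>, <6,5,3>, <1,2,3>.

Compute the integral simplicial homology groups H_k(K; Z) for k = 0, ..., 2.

H_0 = Z,  H_1 = Z_2,  H_2 = 0.

Order the vertices as 0 < 1 < 2 < 3 < 4 < 5 < 6. Listing each simplex with vertices in this order, K has dimension 2 with simplices:

  0-simplices (7): [0], [1], [2], [3], [4], [5], [6]
  1-simplices (18): [0,2], [0,3], [0,4], [0,5], [0,6], [1,2], [1,3], [1,4], [1,6], [2,3], [2,5], [2,6], [3,4], [3,5], [3,6], [4,5], [4,6], [5,6]
  2-simplices (12): [0,2,5], [0,2,6], [0,3,4], [0,3,6], [0,4,5], [1,2,3], [1,2,6], [1,3,4], [1,4,6], [2,3,5], [3,5,6], [4,5,6]

giving chain groups C_0 ≅ Z^7, C_1 ≅ Z^18, C_2 ≅ Z^12.

The boundary map ∂_1: C_1 → C_0 sends each edge [p,q] (with p < q) to q − p.
As a 7×18 matrix over Z this has rank 6, with invariant factors (1,1,1,1,1,1).

∂_2: C_2 → C_1 acts by ∂[p,q,r] = [q,r] − [p,r] + [p,q]. For instance
  ∂[0,3,6] = [3,6] − [0,6] + [0,3],
  ∂[3,5,6] = [5,6] − [3,6] + [3,5].
The resulting 18×12 matrix has rank 12, and its Smith normal form has invariant factors (1,1,1,1,1,1,1,1,1,1,1,2).

From H_k ≅ ker(∂_k) / im(∂_{k+1}) we obtain:

  H_0: rank C_0 − rank ∂_1 = 7 − 6 = 1, and the invariant factors of ∂_1 are all 1, so H_0 ≅ Z.
  H_1: rank ker ∂_1 − rank ∂_2 = (18 − 6) − 12 = 0, and ∂_2 has invariant factor 2 > 1, so H_1 ≅ Z_2.
  H_2: rank ker ∂_2 − rank ∂_3 = (12 − 12) − 0 = 0, and there is no ∂_3, so H_2 ≅ 0.

(K is a triangulation of the real projective plane RP^2.)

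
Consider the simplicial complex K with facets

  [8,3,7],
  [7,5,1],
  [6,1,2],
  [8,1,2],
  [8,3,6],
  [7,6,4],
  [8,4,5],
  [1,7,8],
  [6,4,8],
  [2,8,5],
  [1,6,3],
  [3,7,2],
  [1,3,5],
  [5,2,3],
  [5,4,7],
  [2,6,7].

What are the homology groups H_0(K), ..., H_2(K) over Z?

H_0 = Z,  H_1 = Z^2,  H_2 = Z.

Take the total order 1 < 2 < 3 < 4 < 5 < 6 < 7 < 8 on the vertex set. Then K (dimension 2) consists of the simplices:

  0-simplices (8): [1], [2], [3], [4], [5], [6], [7], [8]
  1-simplices (24): (24 of them)
  2-simplices (16): [1,2,6], [1,2,8], [1,3,5], [1,3,6], [1,5,7], [1,7,8], [2,3,5], [2,3,7], [2,5,8], [2,6,7], [3,6,8], [3,7,8], [4,5,7], [4,5,8], [4,6,7], [4,6,8]

so the chain groups are C_0 ≅ Z^8, C_1 ≅ Z^24, C_2 ≅ Z^16.

The boundary map ∂_1: C_1 → C_0 maps an edge to its endpoints' difference, ∂[p,q] = q − p.
This gives a 8×24 integer matrix of rank 7; reducing to Smith normal form yields diagonal entries (1,1,1,1,1,1,1).

∂_2: C_2 → C_1 maps a triangle to the signed sum of its edges. For instance
  ∂[3,7,8] = [7,8] − [3,8] + [3,7],
  ∂[2,3,7] = [3,7] − [2,7] + [2,3].
The 24×16 boundary matrix has rank 15 and Smith normal form diag(1,1,1,1,1,1,1,1,1,1,1,1,1,1,1).

Now H_k = ker ∂_k / im ∂_{k+1}, so:

  H_0: rank C_0 − rank ∂_1 = 8 − 7 = 1, and the invariant factors of ∂_1 are all 1, so H_0 = Z.
  H_1: rank ker ∂_1 − rank ∂_2 = (24 − 7) − 15 = 2, and the invariant factors of ∂_2 are all 1, so H_1 = Z^2.
  H_2: rank ker ∂_2 − rank ∂_3 = (16 − 15) − 0 = 1, and there is no ∂_3, so H_2 = Z.

(K is a triangulation of the torus T^2.)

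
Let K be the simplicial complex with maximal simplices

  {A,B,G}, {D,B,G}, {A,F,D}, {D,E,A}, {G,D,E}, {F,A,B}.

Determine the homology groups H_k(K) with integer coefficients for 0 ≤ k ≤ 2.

We work with the vertex ordering A < B < D < E < F < G. The simplices of K, each written with vertices in increasing order, are:

  0-simplices (6): A, B, D, E, F, G
  1-simplices (12): AB, AD, AE, AF, AG, BD, BF, BG, DE, DF, DG, EG
  2-simplices (6): ABF, ABG, ADE, ADF, BDG, DEG

Hence C_0 ≅ Z^6, C_1 ≅ Z^12, C_2 ≅ Z^6.

Boundary ∂_1: C_1 → C_0 sends each edge [p,q] (with p < q) to q − p. For instance
  ∂AF = F − A.
The resulting 6×12 matrix has rank 5, and its Smith normal form has invariant factors (1,1,1,1,1).

Boundary ∂_2: C_2 → C_1 sends each 2-simplex [p,q,r] to [q,r] − [p,r] + [p,q]. For instance
  ∂ABG = BG − AG + AB,
  ∂BDG = DG − BG + BD.
The resulting 12×6 matrix has rank 6, and its Smith normal form has invariant factors (1,1,1,1,1,1).

From H_k ≅ ker(∂_k) / im(∂_{k+1}) we obtain:

  H_0: rank C_0 − rank ∂_1 = 6 − 5 = 1, and the invariant factors of ∂_1 are all 1, so H_0 ≅ Z.
  H_1: rank ker ∂_1 − rank ∂_2 = (12 − 5) − 6 = 1, and the invariant factors of ∂_2 are all 1, so H_1 ≅ Z.
  H_2: rank ker ∂_2 − rank ∂_3 = (6 − 6) − 0 = 0, and there is no ∂_3, so H_2 ≅ 0.

H_0 = Z,  H_1 = Z,  H_2 = 0.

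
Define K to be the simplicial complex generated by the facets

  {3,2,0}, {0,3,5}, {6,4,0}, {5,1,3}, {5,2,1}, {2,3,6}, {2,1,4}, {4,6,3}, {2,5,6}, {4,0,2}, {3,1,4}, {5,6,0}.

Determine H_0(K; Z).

Order the vertices as 0 < 1 < 2 < 3 < 4 < 5 < 6. Listing each simplex with vertices in this order, K has dimension 2 with simplices:

  0-simplices (7): [0], [1], [2], [3], [4], [5], [6]
  1-simplices (18): [0,2], [0,3], [0,4], [0,5], [0,6], [1,2], [1,3], [1,4], [1,5], [2,3], [2,4], [2,5], [2,6], [3,4], [3,5], [3,6], [4,6], [5,6]
  2-simplices (12): [0,2,3], [0,2,4], [0,3,5], [0,4,6], [0,5,6], [1,2,4], [1,2,5], [1,3,4], [1,3,5], [2,3,6], [2,5,6], [3,4,6]

Hence C_0 ≅ Z^7, C_1 ≅ Z^18, C_2 ≅ Z^12.

The boundary map ∂_1: C_1 → C_0 is given by ∂[p,q] = [q] − [p]. For instance
  ∂[1,3] = [3] − [1].
This gives a 7×18 integer matrix of rank 6; reducing to Smith normal form yields diagonal entries (1,1,1,1,1,1).

The boundary map ∂_2: C_2 → C_1 sends each 2-simplex [p,q,r] to [q,r] − [p,r] + [p,q]. For instance
  ∂[0,5,6] = [5,6] − [0,6] + [0,5],
  ∂[1,2,5] = [2,5] − [1,5] + [1,2].
The 18×12 boundary matrix has rank 12 and Smith normal form diag(1,1,1,1,1,1,1,1,1,1,1,2).

Reading off H_k = ker ∂_k / im ∂_{k+1}:

  H_0: rank C_0 − rank ∂_1 = 7 − 6 = 1, and the invariant factors of ∂_1 are all 1, so H_0 ≅ Z.

(K is a triangulation of the real projective plane RP^2.)

H_0 = Z.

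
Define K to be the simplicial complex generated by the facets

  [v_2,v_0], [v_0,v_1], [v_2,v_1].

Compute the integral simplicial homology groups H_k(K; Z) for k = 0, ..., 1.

We work with the vertex ordering v_0 < v_1 < v_2. The simplices of K, each written with vertices in increasing order, are:

  0-simplices (3): [v_0], [v_1], [v_2]
  1-simplices (3): [v_0,v_1], [v_0,v_2], [v_1,v_2]

Hence C_0 ≅ Z^3, C_1 ≅ Z^3.

Boundary ∂_1: C_1 → C_0 sends each edge [p,q] (with p < q) to q − p.
As a 3×3 matrix over Z this has rank 2, with invariant factors (1,1).

Reading off H_k = ker ∂_k / im ∂_{k+1}:

  H_0: rank C_0 − rank ∂_1 = 3 − 2 = 1, and the invariant factors of ∂_1 are all 1, so H_0 = Z.
  H_1: rank ker ∂_1 − rank ∂_2 = (3 − 2) − 0 = 1, and there is no ∂_2, so H_1 = Z.

H_0 = Z,  H_1 = Z.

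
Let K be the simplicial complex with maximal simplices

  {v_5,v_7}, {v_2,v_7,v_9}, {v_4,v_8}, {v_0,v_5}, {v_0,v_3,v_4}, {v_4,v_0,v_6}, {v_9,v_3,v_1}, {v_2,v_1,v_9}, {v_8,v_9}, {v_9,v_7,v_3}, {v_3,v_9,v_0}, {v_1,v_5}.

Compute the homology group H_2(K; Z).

H_2 = 0.

We work with the vertex ordering v_0 < v_1 < v_2 < v_3 < v_4 < v_5 < v_6 < v_7 < v_8 < v_9. The simplices of K, each written with vertices in increasing order, are:

  0-simplices (10): [v_0], [v_1], [v_2], [v_3], [v_4], [v_5], [v_6], [v_7], [v_8], [v_9]
  1-simplices (19): (19 of them)
  2-simplices (7): [v_0,v_3,v_4], [v_0,v_3,v_9], [v_0,v_4,v_6], [v_1,v_2,v_9], [v_1,v_3,v_9], [v_2,v_7,v_9], [v_3,v_7,v_9]

giving chain groups C_0 ≅ Z^10, C_1 ≅ Z^19, C_2 ≅ Z^7.

∂_1: C_1 → C_0 sends each edge [p,q] (with p < q) to q − p. For instance
  ∂[v_3,v_4] = [v_4] − [v_3].
This gives a 10×19 integer matrix of rank 9; reducing to Smith normal form yields diagonal entries (1,1,1,1,1,1,1,1,1).

The boundary map ∂_2: C_2 → C_1 acts by ∂[p,q,r] = [q,r] − [p,r] + [p,q]. For instance
  ∂[v_3,v_7,v_9] = [v_7,v_9] − [v_3,v_9] + [v_3,v_7],
  ∂[v_0,v_3,v_9] = [v_3,v_9] − [v_0,v_9] + [v_0,v_3].
The resulting 19×7 matrix has rank 7, and its Smith normal form has invariant factors (1,1,1,1,1,1,1).

Now H_k = ker ∂_k / im ∂_{k+1}, so:

  H_2: rank ker ∂_2 − rank ∂_3 = (7 − 7) − 0 = 0, and there is no ∂_3, so H_2 = 0.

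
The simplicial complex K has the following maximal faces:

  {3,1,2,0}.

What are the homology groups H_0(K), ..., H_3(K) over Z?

H_0 = Z,  H_1 = 0,  H_2 = 0,  H_3 = 0.

Take the total order 0 < 1 < 2 < 3 on the vertex set. Then K (dimension 3) consists of the simplices:

  0-simplices (4): [0], [1], [2], [3]
  1-simplices (6): [0,1], [0,2], [0,3], [1,2], [1,3], [2,3]
  2-simplices (4): [0,1,2], [0,1,3], [0,2,3], [1,2,3]
  3-simplices (1): [0,1,2,3]

Hence C_0 ≅ Z^4, C_1 ≅ Z^6, C_2 ≅ Z^4, C_3 ≅ Z^1.

Boundary ∂_1: C_1 → C_0 is given by ∂[p,q] = [q] − [p].
The 4×6 boundary matrix has rank 3 and Smith normal form diag(1,1,1).

∂_2: C_2 → C_1 maps a triangle to the signed sum of its edges. For instance
  ∂[1,2,3] = [2,3] − [1,3] + [1,2],
  ∂[0,1,2] = [1,2] − [0,2] + [0,1].
The resulting 6×4 matrix has rank 3, and its Smith normal form has invariant factors (1,1,1).

The boundary map ∂_3: C_3 → C_2 sends each 3-simplex σ to the alternating sum Σ_i (−1)^i (σ with its i-th vertex removed). For instance
  ∂[0,1,2,3] = [1,2,3] − [0,2,3] + [0,1,3] − [0,1,2].
The 4×1 boundary matrix has rank 1 and Smith normal form diag(1).

Now H_k = ker ∂_k / im ∂_{k+1}, so:

  H_0: rank C_0 − rank ∂_1 = 4 − 3 = 1, and the invariant factors of ∂_1 are all 1, so H_0 ≅ Z.
  H_1: rank ker ∂_1 − rank ∂_2 = (6 − 3) − 3 = 0, and the invariant factors of ∂_2 are all 1, so H_1 ≅ 0.
  H_2: rank ker ∂_2 − rank ∂_3 = (4 − 3) − 1 = 0, and the invariant factors of ∂_3 are all 1, so H_2 ≅ 0.
  H_3: rank ker ∂_3 − rank ∂_4 = (1 − 1) − 0 = 0, and there is no ∂_4, so H_3 ≅ 0.

(K is a triangulation of the 3-simplex.)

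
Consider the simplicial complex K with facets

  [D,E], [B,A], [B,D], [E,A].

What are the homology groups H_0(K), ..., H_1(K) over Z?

H_0 ≅ Z,  H_1 ≅ Z.

Order the vertices as A < B < D < E. Listing each simplex with vertices in this order, K has dimension 1 with simplices:

  0-simplices (4): A, B, D, E
  1-simplices (4): AB, AE, BD, DE

so the chain groups are C_0 ≅ Z^4, C_1 ≅ Z^4.

∂_1: C_1 → C_0 sends each edge [p,q] (with p < q) to q − p. For instance
  ∂AB = B − A.
This gives a 4×4 integer matrix of rank 3; reducing to Smith normal form yields diagonal entries (1,1,1).

Computing H_k = (kernel of ∂_k) / (image of ∂_{k+1}):

  H_0: rank C_0 − rank ∂_1 = 4 − 3 = 1, and the invariant factors of ∂_1 are all 1, so H_0 ≅ Z.
  H_1: rank ker ∂_1 − rank ∂_2 = (4 − 3) − 0 = 1, and there is no ∂_2, so H_1 ≅ Z.

As a check, the Euler characteristic is 4 − 4 = 0, which agrees with 1 − 1 = 0.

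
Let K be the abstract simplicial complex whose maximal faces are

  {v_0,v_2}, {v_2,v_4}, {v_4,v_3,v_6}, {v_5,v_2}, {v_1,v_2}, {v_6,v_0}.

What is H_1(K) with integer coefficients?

We work with the vertex ordering v_0 < v_1 < v_2 < v_3 < v_4 < v_5 < v_6. The simplices of K, each written with vertices in increasing order, are:

  0-simplices (7): [v_0], [v_1], [v_2], [v_3], [v_4], [v_5], [v_6]
  1-simplices (8): [v_0,v_2], [v_0,v_6], [v_1,v_2], [v_2,v_4], [v_2,v_5], [v_3,v_4], [v_3,v_6], [v_4,v_6]
  2-simplices (1): [v_3,v_4,v_6]

Hence C_0 ≅ Z^7, C_1 ≅ Z^8, C_2 ≅ Z^1.

Boundary ∂_1: C_1 → C_0 is given by ∂[p,q] = [q] − [p].
The resulting 7×8 matrix has rank 6, and its Smith normal form has invariant factors (1,1,1,1,1,1).

∂_2: C_2 → C_1 maps a triangle to the signed sum of its edges. For instance
  ∂[v_3,v_4,v_6] = [v_4,v_6] − [v_3,v_6] + [v_3,v_4].
The resulting 8×1 matrix has rank 1, and its Smith normal form has invariant factors (1).

Reading off H_k = ker ∂_k / im ∂_{k+1}:

  H_1: rank ker ∂_1 − rank ∂_2 = (8 − 6) − 1 = 1, and the invariant factors of ∂_2 are all 1, so H_1 = Z.

H_1 = Z.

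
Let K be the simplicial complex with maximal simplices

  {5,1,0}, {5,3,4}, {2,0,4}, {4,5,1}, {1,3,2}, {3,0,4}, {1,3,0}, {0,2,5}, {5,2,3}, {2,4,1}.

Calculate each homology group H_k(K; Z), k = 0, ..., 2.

Take the total order 0 < 1 < 2 < 3 < 4 < 5 on the vertex set. Then K (dimension 2) consists of the simplices:

  0-simplices (6): [0], [1], [2], [3], [4], [5]
  1-simplices (15): [0,1], [0,2], [0,3], [0,4], [0,5], [1,2], [1,3], [1,4], [1,5], [2,3], [2,4], [2,5], [3,4], [3,5], [4,5]
  2-simplices (10): [0,1,3], [0,1,5], [0,2,4], [0,2,5], [0,3,4], [1,2,3], [1,2,4], [1,4,5], [2,3,5], [3,4,5]

Hence C_0 ≅ Z^6, C_1 ≅ Z^15, C_2 ≅ Z^10.

∂_1: C_1 → C_0 sends each edge [p,q] (with p < q) to q − p. For instance
  ∂[0,5] = [5] − [0].
The resulting 6×15 matrix has rank 5, and its Smith normal form has invariant factors (1,1,1,1,1).

The boundary map ∂_2: C_2 → C_1 maps a triangle to the signed sum of its edges. For instance
  ∂[1,2,3] = [2,3] − [1,3] + [1,2],
  ∂[0,3,4] = [3,4] − [0,4] + [0,3].
This gives a 15×10 integer matrix of rank 10; reducing to Smith normal form yields diagonal entries (1,1,1,1,1,1,1,1,1,2).

Now H_k = ker ∂_k / im ∂_{k+1}, so:

  H_0: rank C_0 − rank ∂_1 = 6 − 5 = 1, and the invariant factors of ∂_1 are all 1, so H_0 ≅ Z.
  H_1: rank ker ∂_1 − rank ∂_2 = (15 − 5) − 10 = 0, and ∂_2 has invariant factor 2 > 1, so H_1 ≅ Z/2Z.
  H_2: rank ker ∂_2 − rank ∂_3 = (10 − 10) − 0 = 0, and there is no ∂_3, so H_2 ≅ 0.

H_0 = Z,  H_1 = Z/2Z,  H_2 = 0.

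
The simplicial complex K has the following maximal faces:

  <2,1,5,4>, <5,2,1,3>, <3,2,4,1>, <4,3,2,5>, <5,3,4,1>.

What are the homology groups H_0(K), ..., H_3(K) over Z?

H_0 = Z,  H_1 = 0,  H_2 = 0,  H_3 = Z.

We work with the vertex ordering 1 < 2 < 3 < 4 < 5. The simplices of K, each written with vertices in increasing order, are:

  0-simplices (5): [1], [2], [3], [4], [5]
  1-simplices (10): [1,2], [1,3], [1,4], [1,5], [2,3], [2,4], [2,5], [3,4], [3,5], [4,5]
  2-simplices (10): [1,2,3], [1,2,4], [1,2,5], [1,3,4], [1,3,5], [1,4,5], [2,3,4], [2,3,5], [2,4,5], [3,4,5]
  3-simplices (5): [1,2,3,4], [1,2,3,5], [1,2,4,5], [1,3,4,5], [2,3,4,5]

giving chain groups C_0 ≅ Z^5, C_1 ≅ Z^10, C_2 ≅ Z^10, C_3 ≅ Z^5.

Boundary ∂_1: C_1 → C_0 maps an edge to its endpoints' difference, ∂[p,q] = q − p. For instance
  ∂[1,4] = [4] − [1].
This gives a 5×10 integer matrix of rank 4; reducing to Smith normal form yields diagonal entries (1,1,1,1).

Boundary ∂_2: C_2 → C_1 sends each 2-simplex [p,q,r] to [q,r] − [p,r] + [p,q]. For instance
  ∂[1,2,4] = [2,4] − [1,4] + [1,2],
  ∂[1,3,5] = [3,5] − [1,5] + [1,3].
The resulting 10×10 matrix has rank 6, and its Smith normal form has invariant factors (1,1,1,1,1,1).

Boundary ∂_3: C_3 → C_2 sends each 3-simplex σ to the alternating sum Σ_i (−1)^i (σ with its i-th vertex removed). For instance
  ∂[2,3,4,5] = [3,4,5] − [2,4,5] + [2,3,5] − [2,3,4],
  ∂[1,2,4,5] = [2,4,5] − [1,4,5] + [1,2,5] − [1,2,4].
The 10×5 boundary matrix has rank 4 and Smith normal form diag(1,1,1,1).

From H_k ≅ ker(∂_k) / im(∂_{k+1}) we obtain:

  H_0: rank C_0 − rank ∂_1 = 5 − 4 = 1, and the invariant factors of ∂_1 are all 1, so H_0 ≅ Z.
  H_1: rank ker ∂_1 − rank ∂_2 = (10 − 4) − 6 = 0, and the invariant factors of ∂_2 are all 1, so H_1 ≅ 0.
  H_2: rank ker ∂_2 − rank ∂_3 = (10 − 6) − 4 = 0, and the invariant factors of ∂_3 are all 1, so H_2 ≅ 0.
  H_3: rank ker ∂_3 − rank ∂_4 = (5 − 4) − 0 = 1, and there is no ∂_4, so H_3 ≅ Z.

(K is a triangulation of the 3-sphere S^3.)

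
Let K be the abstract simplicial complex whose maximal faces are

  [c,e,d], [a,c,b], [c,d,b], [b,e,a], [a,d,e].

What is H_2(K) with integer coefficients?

H_2 ≅ 0.

K has 5 vertices, 10 edges, 5 triangles.
rank ∂_2 = 5, rank ∂_3 = 0 ⇒ b_2 = 5 − 5 − 0 = 0. So H_2 = 0.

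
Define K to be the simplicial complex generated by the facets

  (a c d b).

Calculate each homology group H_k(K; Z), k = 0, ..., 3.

H_0 ≅ Z,  H_1 = 0,  H_2 = 0,  H_3 = 0.

We work with the vertex ordering a < b < c < d. The simplices of K, each written with vertices in increasing order, are:

  0-simplices (4): a, b, c, d
  1-simplices (6): ab, ac, ad, bc, bd, cd
  2-simplices (4): abc, abd, acd, bcd
  3-simplices (1): abcd

so the chain groups are C_0 ≅ Z^4, C_1 ≅ Z^6, C_2 ≅ Z^4, C_3 ≅ Z^1.

The boundary map ∂_1: C_1 → C_0 sends each edge [p,q] (with p < q) to q − p. For instance
  ∂ab = b − a.
The 4×6 boundary matrix has rank 3 and Smith normal form diag(1,1,1).

The boundary map ∂_2: C_2 → C_1 acts by ∂[p,q,r] = [q,r] − [p,r] + [p,q]. For instance
  ∂abd = bd − ad + ab,
  ∂abc = bc − ac + ab.
The 6×4 boundary matrix has rank 3 and Smith normal form diag(1,1,1).

∂_3: C_3 → C_2 sends each 3-simplex σ to the alternating sum Σ_i (−1)^i (σ with its i-th vertex removed). For instance
  ∂abcd = bcd − acd + abd − abc.
This gives a 4×1 integer matrix of rank 1; reducing to Smith normal form yields diagonal entries (1).

Now H_k = ker ∂_k / im ∂_{k+1}, so:

  H_0: rank C_0 − rank ∂_1 = 4 − 3 = 1, and the invariant factors of ∂_1 are all 1, so H_0 = Z.
  H_1: rank ker ∂_1 − rank ∂_2 = (6 − 3) − 3 = 0, and the invariant factors of ∂_2 are all 1, so H_1 = 0.
  H_2: rank ker ∂_2 − rank ∂_3 = (4 − 3) − 1 = 0, and the invariant factors of ∂_3 are all 1, so H_2 = 0.
  H_3: rank ker ∂_3 − rank ∂_4 = (1 − 1) − 0 = 0, and there is no ∂_4, so H_3 = 0.

As a check, the Euler characteristic is 4 − 6 + 4 − 1 = 1, which agrees with 1 − 0 + 0 − 0 = 1.
(K is a triangulation of the 3-simplex.)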